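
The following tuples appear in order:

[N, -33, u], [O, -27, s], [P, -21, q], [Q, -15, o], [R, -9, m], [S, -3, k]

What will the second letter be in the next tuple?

i

Second letter: letters move back 2 places in the alphabet; u, s, q, o, m, k → i.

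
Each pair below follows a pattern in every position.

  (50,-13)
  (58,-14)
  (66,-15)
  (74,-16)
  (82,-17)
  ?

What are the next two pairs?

(90,-18), (98,-19)

First slot goes 50, 58, 66, 74, 82 → 90 → 98 (+8 each step).
Second slot — −1 each step: -13, -14, -15, -16, -17 → -18 → -19.
Putting the parts together: (90,-18) and then (98,-19).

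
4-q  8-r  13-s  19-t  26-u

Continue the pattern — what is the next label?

34-v

First component: 4, 8, 13, 19, 26 → 34 (differences are 4, 5, 6, … (increasing by 1 each time)).
Letter goes q, r, s, t, u → v (letters move forward 1 place in the alphabet).
So the next label is 34-v.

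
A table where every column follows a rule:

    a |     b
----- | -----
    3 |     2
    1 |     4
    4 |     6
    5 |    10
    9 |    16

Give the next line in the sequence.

For the column a, each term is the sum of the two before it: 3, 1, 4, 5, 9 → 14.
For the column b, each term is the sum of the two before it: 2, 4, 6, 10, 16 → 26.
So the next line is 14  26.

14  26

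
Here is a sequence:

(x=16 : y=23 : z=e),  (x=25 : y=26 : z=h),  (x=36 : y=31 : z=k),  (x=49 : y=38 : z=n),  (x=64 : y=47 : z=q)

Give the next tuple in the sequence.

X: 16, 25, 36, 49, 64 → 81 (perfect squares: 4², 5², 6², …).
Y: differences are 3, 5, 7, … (increasing by 2 each time), so 23, 26, 31, 38, 47 → 58.
Z: letters move forward 3 places in the alphabet, so e, h, k, n, q → t.
So the next tuple is (x=81 : y=58 : z=t).

(x=81 : y=58 : z=t)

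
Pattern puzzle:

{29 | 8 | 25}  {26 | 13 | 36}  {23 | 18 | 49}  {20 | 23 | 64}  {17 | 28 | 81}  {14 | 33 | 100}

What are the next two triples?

{11 | 38 | 121}, {8 | 43 | 144}

First part: −3 each step; 29, 26, 23, 20, 17, 14 → 11 → 8.
Second part goes 8, 13, 18, 23, 28, 33 → 38 → 43 (+5 each step).
Third part: perfect squares: 5², 6², 7², …; 25, 36, 49, 64, 81, 100 → 121 → 144.
So the next two triples are {11 | 38 | 121} and {8 | 43 | 144}.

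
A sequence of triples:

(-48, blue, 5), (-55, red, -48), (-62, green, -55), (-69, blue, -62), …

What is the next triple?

First coordinate: -48, -55, -62, -69 → -76 (−7 each step).
For the colour, repeats blue → red → green: blue, red, green, blue → red.
Third coordinate: 5, -48, -55, -62 → -69 (always the previous value of the first coordinate).
So the next triple is (-76, red, -69).

(-76, red, -69)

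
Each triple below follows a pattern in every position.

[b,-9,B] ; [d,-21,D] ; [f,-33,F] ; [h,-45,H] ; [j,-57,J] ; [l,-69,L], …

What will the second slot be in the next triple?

Second slot — −12 each step: -9, -21, -33, -45, -57, -69 → -81.

-81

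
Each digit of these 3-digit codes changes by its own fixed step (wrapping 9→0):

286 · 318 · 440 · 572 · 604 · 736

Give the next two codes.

First digit: +1 each step, mod 10, so 2, 3, 4, 5, 6, 7 → 8 → 9.
Second digit: +3 each step, mod 10, so 8, 1, 4, 7, 0, 3 → 6 → 9.
Third digit: 6, 8, 0, 2, 4, 6 → 8 → 0 (+2 each step, mod 10).
So the next two codes are 868 and 990.

868 then 990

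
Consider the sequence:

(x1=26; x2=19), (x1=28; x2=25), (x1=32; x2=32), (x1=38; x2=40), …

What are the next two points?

For the x1, differences are 2, 4, 6, … (increasing by 2 each time): 26, 28, 32, 38 → 46 → 56.
For the x2, differences are 6, 7, 8, … (increasing by 1 each time): 19, 25, 32, 40 → 49 → 59.
Putting the parts together: (x1=46; x2=49) and then (x1=56; x2=59).

(x1=46; x2=49), (x1=56; x2=59)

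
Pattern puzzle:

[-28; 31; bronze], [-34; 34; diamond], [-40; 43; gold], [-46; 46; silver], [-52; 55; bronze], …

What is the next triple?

[-58; 58; diamond]

First part: -28, -34, -40, -46, -52 → -58 (−6 each step).
Second part: alternating steps +3, +9, +3, +9, …; 31, 34, 43, 46, 55 → 58.
Rank: repeats bronze → diamond → gold → silver, so bronze, diamond, gold, silver, bronze → diamond.
Combining the parts gives [-58; 58; diamond].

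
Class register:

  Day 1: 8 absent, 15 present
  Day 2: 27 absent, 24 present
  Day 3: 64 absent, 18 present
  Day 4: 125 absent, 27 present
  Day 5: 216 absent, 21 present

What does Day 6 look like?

343 absent, 30 present

For the absent, perfect cubes: 2³, 3³, 4³, …: 8, 27, 64, 125, 216 → 343.
Present: 15, 24, 18, 27, 21 → 30 (alternating steps +9, −6, +9, −6, …).
Combining the parts gives 343 absent, 30 present.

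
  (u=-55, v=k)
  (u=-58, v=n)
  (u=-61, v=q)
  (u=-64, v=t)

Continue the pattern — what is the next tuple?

U: −3 each step; -55, -58, -61, -64 → -67.
V — letters move forward 3 places in the alphabet: k, n, q, t → w.
Combining the parts gives (u=-67, v=w).

(u=-67, v=w)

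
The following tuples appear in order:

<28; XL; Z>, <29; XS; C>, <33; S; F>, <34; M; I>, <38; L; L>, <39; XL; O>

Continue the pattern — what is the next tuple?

<43; XS; R>

First part — alternating steps +1, +4, +1, +4, …: 28, 29, 33, 34, 38, 39 → 43.
For the size, repeats XL → XS → S → M → L: XL, XS, S, M, L, XL → XS.
For the letter, letters move forward 3 places in the alphabet, wrapping Z→A: Z, C, F, I, L, O → R.
Putting it together: <43; XS; R>.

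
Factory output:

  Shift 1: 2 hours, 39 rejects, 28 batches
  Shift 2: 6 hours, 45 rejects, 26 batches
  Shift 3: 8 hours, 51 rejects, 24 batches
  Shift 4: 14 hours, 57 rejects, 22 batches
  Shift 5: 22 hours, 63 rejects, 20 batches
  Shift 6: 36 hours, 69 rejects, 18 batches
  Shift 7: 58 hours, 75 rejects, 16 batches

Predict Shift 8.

94 hours, 81 rejects, 14 batches

Hours goes 2, 6, 8, 14, 22, 36, 58 → 94 (each term is the sum of the two before it).
For the rejects, +6 each step: 39, 45, 51, 57, 63, 69, 75 → 81.
For the batches, −2 each step: 28, 26, 24, 22, 20, 18, 16 → 14.
So the next record is 94 hours, 81 rejects, 14 batches.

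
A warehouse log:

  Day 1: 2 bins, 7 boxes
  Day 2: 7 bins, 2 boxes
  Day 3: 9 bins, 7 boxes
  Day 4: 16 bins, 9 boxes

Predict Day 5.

Bins goes 2, 7, 9, 16 → 25 (each term is the sum of the two before it).
Boxes: always the previous value of the bins; 7, 2, 7, 9 → 16.
Putting it together: 25 bins, 16 boxes.

25 bins, 16 boxes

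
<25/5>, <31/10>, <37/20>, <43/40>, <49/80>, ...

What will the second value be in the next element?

For the first value, +6 each step: 25, 31, 37, 43, 49 → 55.
Second value: ×2 each step; 5, 10, 20, 40, 80 → 160.

160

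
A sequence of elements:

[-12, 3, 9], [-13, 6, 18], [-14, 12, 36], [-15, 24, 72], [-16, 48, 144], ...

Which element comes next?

[-17, 96, 288]

First coordinate: −1 each step; -12, -13, -14, -15, -16 → -17.
Second coordinate goes 3, 6, 12, 24, 48 → 96 (×2 each step).
Third coordinate goes 9, 18, 36, 72, 144 → 288 (always 3 × the second coordinate).
Putting it together: [-17, 96, 288].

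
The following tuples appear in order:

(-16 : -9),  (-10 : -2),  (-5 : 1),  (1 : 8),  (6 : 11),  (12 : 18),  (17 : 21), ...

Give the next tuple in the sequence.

First coordinate: alternating steps +6, +5, +6, +5, …, so -16, -10, -5, 1, 6, 12, 17 → 23.
Second coordinate: alternating steps +7, +3, +7, +3, …, so -9, -2, 1, 8, 11, 18, 21 → 28.
Putting it together: (23 : 28).

(23 : 28)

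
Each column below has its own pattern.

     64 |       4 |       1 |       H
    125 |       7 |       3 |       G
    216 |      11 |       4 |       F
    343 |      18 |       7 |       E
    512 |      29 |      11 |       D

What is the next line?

729  47  18  C

First component: 64, 125, 216, 343, 512 → 729 (perfect cubes: 4³, 5³, 6³, …).
Second component: 4, 7, 11, 18, 29 → 47 (each term is the sum of the two before it).
Third component: each term is the sum of the two before it, so 1, 3, 4, 7, 11 → 18.
Letter — letters move back 1 place in the alphabet: H, G, F, E, D → C.
Putting it together: 729  47  18  C.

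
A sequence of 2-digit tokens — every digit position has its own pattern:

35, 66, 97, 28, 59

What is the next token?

80

First digit: +3 each step, mod 10, so 3, 6, 9, 2, 5 → 8.
For the second digit, +1 each step, mod 10: 5, 6, 7, 8, 9 → 0.
Combining the parts gives 80.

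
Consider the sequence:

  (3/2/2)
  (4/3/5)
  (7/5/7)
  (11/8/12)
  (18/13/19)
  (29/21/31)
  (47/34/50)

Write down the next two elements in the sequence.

(76/55/81), (123/89/131)

First coordinate: 3, 4, 7, 11, 18, 29, 47 → 76 → 123 (each term is the sum of the two before it).
Second coordinate: 2, 3, 5, 8, 13, 21, 34 → 55 → 89 (each term is the sum of the two before it).
For the third coordinate, each term is the sum of the two before it: 2, 5, 7, 12, 19, 31, 50 → 81 → 131.
So the next two elements are (76/55/81) and (123/89/131).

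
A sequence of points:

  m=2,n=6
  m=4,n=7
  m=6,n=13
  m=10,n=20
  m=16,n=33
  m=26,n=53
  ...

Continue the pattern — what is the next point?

m=42,n=86

M: each term is the sum of the two before it, so 2, 4, 6, 10, 16, 26 → 42.
N — each term is the sum of the two before it: 6, 7, 13, 20, 33, 53 → 86.
So the next point is m=42,n=86.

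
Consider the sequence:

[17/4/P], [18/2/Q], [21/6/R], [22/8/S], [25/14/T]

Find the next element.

[26/22/U]

For the first coordinate, alternating steps +1, +3, +1, +3, …: 17, 18, 21, 22, 25 → 26.
For the second coordinate, each term is the sum of the two before it: 4, 2, 6, 8, 14 → 22.
Letter goes P, Q, R, S, T → U (letters move forward 1 place in the alphabet).
Putting it together: [26/22/U].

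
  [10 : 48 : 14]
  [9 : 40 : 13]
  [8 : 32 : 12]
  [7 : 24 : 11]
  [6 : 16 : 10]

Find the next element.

First coordinate: −1 each step; 10, 9, 8, 7, 6 → 5.
Second coordinate: 48, 40, 32, 24, 16 → 8 (−8 each step).
Third coordinate: always 4 more than the first coordinate; 14, 13, 12, 11, 10 → 9.
So the next element is [5 : 8 : 9].

[5 : 8 : 9]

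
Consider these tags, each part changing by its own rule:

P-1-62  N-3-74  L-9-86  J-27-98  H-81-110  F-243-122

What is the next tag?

For the letter, letters move back 2 places in the alphabet: P, N, L, J, H, F → D.
Second component — ×3 each step: 1, 3, 9, 27, 81, 243 → 729.
Third component: 62, 74, 86, 98, 110, 122 → 134 (+12 each step).
So the next tag is D-729-134.

D-729-134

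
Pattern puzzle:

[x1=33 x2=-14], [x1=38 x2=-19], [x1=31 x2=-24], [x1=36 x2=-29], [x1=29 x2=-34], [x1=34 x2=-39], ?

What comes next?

[x1=27 x2=-44]

For the x1, alternating steps +5, −7, +5, −7, …: 33, 38, 31, 36, 29, 34 → 27.
For the x2, −5 each step: -14, -19, -24, -29, -34, -39 → -44.
Putting it together: [x1=27 x2=-44].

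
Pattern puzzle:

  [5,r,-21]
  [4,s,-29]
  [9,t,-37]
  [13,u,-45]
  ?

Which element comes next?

First value: each term is the sum of the two before it; 5, 4, 9, 13 → 22.
Letter: r, s, t, u → v (letters move forward 1 place in the alphabet).
Third value — −8 each step: -21, -29, -37, -45 → -53.
Combining the parts gives [22,v,-53].

[22,v,-53]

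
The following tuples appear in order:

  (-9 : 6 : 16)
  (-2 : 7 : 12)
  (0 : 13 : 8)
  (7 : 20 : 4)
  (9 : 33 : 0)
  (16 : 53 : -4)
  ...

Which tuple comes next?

For the first coordinate, alternating steps +7, +2, +7, +2, …: -9, -2, 0, 7, 9, 16 → 18.
Second coordinate — each term is the sum of the two before it: 6, 7, 13, 20, 33, 53 → 86.
Third coordinate: −4 each step, so 16, 12, 8, 4, 0, -4 → -8.
So the next tuple is (18 : 86 : -8).

(18 : 86 : -8)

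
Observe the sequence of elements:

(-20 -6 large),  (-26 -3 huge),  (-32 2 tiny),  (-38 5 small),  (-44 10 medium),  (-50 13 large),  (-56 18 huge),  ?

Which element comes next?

(-62 21 tiny)

First entry goes -20, -26, -32, -38, -44, -50, -56 → -62 (−6 each step).
Second entry goes -6, -3, 2, 5, 10, 13, 18 → 21 (alternating steps +3, +5, +3, +5, …).
Size: repeats large → huge → tiny → small → medium; large, huge, tiny, small, medium, large, huge → tiny.
Combining the parts gives (-62 21 tiny).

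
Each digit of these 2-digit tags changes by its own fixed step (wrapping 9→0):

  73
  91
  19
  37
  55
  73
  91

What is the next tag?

19

First digit: 7, 9, 1, 3, 5, 7, 9 → 1 (+2 each step, mod 10).
Second digit: −2 each step, mod 10; 3, 1, 9, 7, 5, 3, 1 → 9.
Combining the parts gives 19.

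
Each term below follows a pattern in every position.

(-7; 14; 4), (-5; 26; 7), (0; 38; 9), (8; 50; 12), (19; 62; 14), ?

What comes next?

(33; 74; 17)

First entry goes -7, -5, 0, 8, 19 → 33 (differences are 2, 5, 8, … (increasing by 3 each time)).
Second entry: +12 each step; 14, 26, 38, 50, 62 → 74.
Third entry: alternating steps +3, +2, +3, +2, …; 4, 7, 9, 12, 14 → 17.
Putting it together: (33; 74; 17).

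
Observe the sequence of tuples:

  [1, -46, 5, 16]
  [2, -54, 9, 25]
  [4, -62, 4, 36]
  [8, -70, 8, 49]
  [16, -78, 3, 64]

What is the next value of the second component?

-86

Second component: −8 each step, so -46, -54, -62, -70, -78 → -86.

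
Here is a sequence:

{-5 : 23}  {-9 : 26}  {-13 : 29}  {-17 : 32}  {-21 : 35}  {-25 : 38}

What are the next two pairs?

{-29 : 41}, {-33 : 44}

First value goes -5, -9, -13, -17, -21, -25 → -29 → -33 (−4 each step).
Second value — +3 each step: 23, 26, 29, 32, 35, 38 → 41 → 44.
Putting the parts together: {-29 : 41} and then {-33 : 44}.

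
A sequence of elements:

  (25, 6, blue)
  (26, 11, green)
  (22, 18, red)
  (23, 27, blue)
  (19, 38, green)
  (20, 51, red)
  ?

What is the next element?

(16, 66, blue)

First slot: alternating steps +1, −4, +1, −4, …, so 25, 26, 22, 23, 19, 20 → 16.
Second slot — differences are 5, 7, 9, … (increasing by 2 each time): 6, 11, 18, 27, 38, 51 → 66.
Colour: blue, green, red, blue, green, red → blue (repeats blue → green → red).
Combining the parts gives (16, 66, blue).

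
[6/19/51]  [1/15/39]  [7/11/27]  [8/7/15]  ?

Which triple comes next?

[15/3/3]

First value: each term is the sum of the two before it; 6, 1, 7, 8 → 15.
Second value: 19, 15, 11, 7 → 3 (−4 each step).
Third value: 51, 39, 27, 15 → 3 (−12 each step).
Combining the parts gives [15/3/3].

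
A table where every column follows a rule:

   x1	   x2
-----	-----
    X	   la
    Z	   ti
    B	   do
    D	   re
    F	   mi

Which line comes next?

H  fa

Column x1 — letters move forward 2 places in the alphabet, wrapping Z→A: X, Z, B, D, F → H.
Column x2: runs through the solfège scale do→ti, so la, ti, do, re, mi → fa.
Combining the parts gives H  fa.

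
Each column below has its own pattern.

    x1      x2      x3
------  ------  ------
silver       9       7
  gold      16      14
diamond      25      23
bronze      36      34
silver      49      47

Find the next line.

gold  64  62

Column x1: silver, gold, diamond, bronze, silver → gold (repeats silver → gold → diamond → bronze).
Column x2: perfect squares: 3², 4², 5², …; 9, 16, 25, 36, 49 → 64.
Column x3 goes 7, 14, 23, 34, 47 → 62 (always 2 less than the column x2).
Putting it together: gold  64  62.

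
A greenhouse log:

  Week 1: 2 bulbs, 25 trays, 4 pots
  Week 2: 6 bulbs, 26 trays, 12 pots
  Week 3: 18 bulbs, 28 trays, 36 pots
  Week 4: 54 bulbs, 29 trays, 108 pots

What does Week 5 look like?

Bulbs goes 2, 6, 18, 54 → 162 (×3 each step).
For the trays, alternating steps +1, +2, +1, +2, …: 25, 26, 28, 29 → 31.
For the pots, ×3 each step: 4, 12, 36, 108 → 324.
So the next line is 162 bulbs, 31 trays, 324 pots.

162 bulbs, 31 trays, 324 pots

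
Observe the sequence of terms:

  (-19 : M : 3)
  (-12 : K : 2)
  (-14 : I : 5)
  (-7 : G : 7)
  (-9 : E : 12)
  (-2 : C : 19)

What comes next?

(-4 : A : 31)

First value: -19, -12, -14, -7, -9, -2 → -4 (alternating steps +7, −2, +7, −2, …).
Letter: M, K, I, G, E, C → A (letters move back 2 places in the alphabet).
Third value — each term is the sum of the two before it: 3, 2, 5, 7, 12, 19 → 31.
So the next term is (-4 : A : 31).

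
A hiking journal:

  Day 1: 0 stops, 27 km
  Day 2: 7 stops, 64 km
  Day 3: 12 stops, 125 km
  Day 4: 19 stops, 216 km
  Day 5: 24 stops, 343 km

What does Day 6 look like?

Stops: alternating steps +7, +5, +7, +5, …; 0, 7, 12, 19, 24 → 31.
Km — perfect cubes: 3³, 4³, 5³, …: 27, 64, 125, 216, 343 → 512.
Combining the parts gives 31 stops, 512 km.

31 stops, 512 km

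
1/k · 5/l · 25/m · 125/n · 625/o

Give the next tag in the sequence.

First component — ×5 each step: 1, 5, 25, 125, 625 → 3125.
Letter: k, l, m, n, o → p (letters move forward 1 place in the alphabet).
So the next tag is 3125/p.

3125/p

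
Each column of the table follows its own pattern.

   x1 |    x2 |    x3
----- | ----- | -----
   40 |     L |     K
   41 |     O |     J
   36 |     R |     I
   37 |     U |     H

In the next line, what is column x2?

X

For the column x2, letters move forward 3 places in the alphabet: L, O, R, U → X.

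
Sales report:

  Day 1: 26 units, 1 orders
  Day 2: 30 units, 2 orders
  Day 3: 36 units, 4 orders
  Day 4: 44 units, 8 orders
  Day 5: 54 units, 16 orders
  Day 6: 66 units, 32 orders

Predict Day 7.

Units: differences are 4, 6, 8, … (increasing by 2 each time); 26, 30, 36, 44, 54, 66 → 80.
Orders: ×2 each step, so 1, 2, 4, 8, 16, 32 → 64.
Combining the parts gives 80 units, 64 orders.

80 units, 64 orders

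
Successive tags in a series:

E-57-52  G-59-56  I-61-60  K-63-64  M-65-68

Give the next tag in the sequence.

For the letter, letters move forward 2 places in the alphabet: E, G, I, K, M → O.
Second component: +2 each step, so 57, 59, 61, 63, 65 → 67.
Third component: +4 each step, so 52, 56, 60, 64, 68 → 72.
Combining the parts gives O-67-72.

O-67-72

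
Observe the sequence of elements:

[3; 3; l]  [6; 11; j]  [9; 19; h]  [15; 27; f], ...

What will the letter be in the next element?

Letter — letters move back 2 places in the alphabet: l, j, h, f → d.

d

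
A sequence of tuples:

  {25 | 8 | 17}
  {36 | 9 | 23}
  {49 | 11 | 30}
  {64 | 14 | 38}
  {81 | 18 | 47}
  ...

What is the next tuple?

First part: 25, 36, 49, 64, 81 → 100 (perfect squares: 5², 6², 7², …).
Second part — differences are 1, 2, 3, … (increasing by 1 each time): 8, 9, 11, 14, 18 → 23.
For the third part, differences are 6, 7, 8, … (increasing by 1 each time): 17, 23, 30, 38, 47 → 57.
Combining the parts gives {100 | 23 | 57}.

{100 | 23 | 57}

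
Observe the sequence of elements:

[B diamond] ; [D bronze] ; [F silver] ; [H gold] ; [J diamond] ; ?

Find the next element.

[L bronze]

Letter: letters move forward 2 places in the alphabet, so B, D, F, H, J → L.
Rank goes diamond, bronze, silver, gold, diamond → bronze (repeats diamond → bronze → silver → gold).
Combining the parts gives [L bronze].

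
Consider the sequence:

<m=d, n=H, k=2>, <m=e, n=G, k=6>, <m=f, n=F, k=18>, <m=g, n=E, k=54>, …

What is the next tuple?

M: letters move forward 1 place in the alphabet; d, e, f, g → h.
N: H, G, F, E → D (letters move back 1 place in the alphabet).
K: ×3 each step; 2, 6, 18, 54 → 162.
Putting it together: <m=h, n=D, k=162>.

<m=h, n=D, k=162>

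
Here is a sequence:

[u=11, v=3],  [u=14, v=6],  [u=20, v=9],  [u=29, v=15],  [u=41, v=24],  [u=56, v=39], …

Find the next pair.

U: differences are 3, 6, 9, … (increasing by 3 each time); 11, 14, 20, 29, 41, 56 → 74.
V: each term is the sum of the two before it, so 3, 6, 9, 15, 24, 39 → 63.
Putting it together: [u=74, v=63].

[u=74, v=63]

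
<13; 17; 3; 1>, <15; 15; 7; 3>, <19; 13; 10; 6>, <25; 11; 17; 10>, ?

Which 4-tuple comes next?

<33; 9; 27; 15>

For the first slot, differences are 2, 4, 6, … (increasing by 2 each time): 13, 15, 19, 25 → 33.
Second slot — −2 each step: 17, 15, 13, 11 → 9.
Third slot — each term is the sum of the two before it: 3, 7, 10, 17 → 27.
For the fourth slot, differences are 2, 3, 4, … (increasing by 1 each time): 1, 3, 6, 10 → 15.
Combining the parts gives <33; 9; 27; 15>.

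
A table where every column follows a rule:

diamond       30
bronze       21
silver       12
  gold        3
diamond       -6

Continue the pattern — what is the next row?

bronze  -15

Rank: repeats diamond → bronze → silver → gold; diamond, bronze, silver, gold, diamond → bronze.
Second component: −9 each step, so 30, 21, 12, 3, -6 → -15.
Combining the parts gives bronze  -15.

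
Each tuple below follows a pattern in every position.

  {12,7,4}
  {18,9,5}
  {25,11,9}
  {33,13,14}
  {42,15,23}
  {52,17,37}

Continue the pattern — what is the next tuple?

{63,19,60}

First component: differences are 6, 7, 8, … (increasing by 1 each time); 12, 18, 25, 33, 42, 52 → 63.
Second component: 7, 9, 11, 13, 15, 17 → 19 (+2 each step).
Third component: 4, 5, 9, 14, 23, 37 → 60 (each term is the sum of the two before it).
So the next tuple is {63,19,60}.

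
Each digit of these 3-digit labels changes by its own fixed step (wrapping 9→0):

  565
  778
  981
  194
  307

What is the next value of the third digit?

First digit: +2 each step, mod 10, so 5, 7, 9, 1, 3 → 5.
Second digit: 6, 7, 8, 9, 0 → 1 (+1 each step, mod 10).
Third digit: 5, 8, 1, 4, 7 → 0 (+3 each step, mod 10).

0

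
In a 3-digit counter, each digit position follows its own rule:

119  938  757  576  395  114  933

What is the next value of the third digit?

Third digit — −1 each step, mod 10: 9, 8, 7, 6, 5, 4, 3 → 2.

2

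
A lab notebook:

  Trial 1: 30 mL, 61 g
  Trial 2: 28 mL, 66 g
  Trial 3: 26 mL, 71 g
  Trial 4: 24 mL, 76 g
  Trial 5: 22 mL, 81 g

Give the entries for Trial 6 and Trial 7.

20 mL, 86 g; 18 mL, 91 g

ML: −2 each step; 30, 28, 26, 24, 22 → 20 → 18.
G — +5 each step: 61, 66, 71, 76, 81 → 86 → 91.
Putting the parts together: 20 mL, 86 g and then 18 mL, 91 g.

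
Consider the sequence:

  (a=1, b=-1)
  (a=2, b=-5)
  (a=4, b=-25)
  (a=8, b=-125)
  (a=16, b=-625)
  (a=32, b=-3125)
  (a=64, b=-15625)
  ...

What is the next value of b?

B: ×5 each step, so -1, -5, -25, -125, -625, -3125, -15625 → -78125.

-78125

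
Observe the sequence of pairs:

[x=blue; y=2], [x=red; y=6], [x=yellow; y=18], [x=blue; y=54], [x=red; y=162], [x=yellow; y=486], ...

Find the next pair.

X goes blue, red, yellow, blue, red, yellow → blue (repeats blue → red → yellow).
Y: ×3 each step; 2, 6, 18, 54, 162, 486 → 1458.
Combining the parts gives [x=blue; y=1458].

[x=blue; y=1458]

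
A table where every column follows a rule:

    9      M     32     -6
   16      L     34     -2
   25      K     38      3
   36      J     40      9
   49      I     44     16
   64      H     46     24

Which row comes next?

First component goes 9, 16, 25, 36, 49, 64 → 81 (perfect squares: 3², 4², 5², …).
Letter: letters move back 1 place in the alphabet; M, L, K, J, I, H → G.
Third component — alternating steps +2, +4, +2, +4, …: 32, 34, 38, 40, 44, 46 → 50.
Fourth component: -6, -2, 3, 9, 16, 24 → 33 (differences are 4, 5, 6, … (increasing by 1 each time)).
Putting it together: 81  G  50  33.

81  G  50  33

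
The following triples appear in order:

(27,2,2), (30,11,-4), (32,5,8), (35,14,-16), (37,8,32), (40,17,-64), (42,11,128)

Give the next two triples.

For the first value, alternating steps +3, +2, +3, +2, …: 27, 30, 32, 35, 37, 40, 42 → 45 → 47.
Second value goes 2, 11, 5, 14, 8, 17, 11 → 20 → 14 (alternating steps +9, −6, +9, −6, …).
Third value goes 2, -4, 8, -16, 32, -64, 128 → -256 → 512 (×(-2) each step).
So the next two triples are (45,20,-256) and (47,14,512).

(45,20,-256), (47,14,512)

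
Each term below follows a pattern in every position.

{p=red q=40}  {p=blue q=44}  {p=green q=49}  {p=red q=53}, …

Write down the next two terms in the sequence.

{p=blue q=58}, {p=green q=62}

P: red, blue, green, red → blue → green (repeats red → blue → green).
Q: alternating steps +4, +5, +4, +5, …; 40, 44, 49, 53 → 58 → 62.
Putting the parts together: {p=blue q=58} and then {p=green q=62}.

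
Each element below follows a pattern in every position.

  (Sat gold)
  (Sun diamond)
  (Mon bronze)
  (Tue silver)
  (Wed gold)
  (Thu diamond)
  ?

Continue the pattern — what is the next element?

Day — runs through the weekdays Mon→Sun: Sat, Sun, Mon, Tue, Wed, Thu → Fri.
Rank: repeats gold → diamond → bronze → silver; gold, diamond, bronze, silver, gold, diamond → bronze.
Putting it together: (Fri bronze).

(Fri bronze)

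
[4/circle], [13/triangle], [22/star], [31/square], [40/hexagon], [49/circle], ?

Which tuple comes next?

[58/triangle]

First entry goes 4, 13, 22, 31, 40, 49 → 58 (+9 each step).
Shape: repeats circle → triangle → star → square → hexagon; circle, triangle, star, square, hexagon, circle → triangle.
Combining the parts gives [58/triangle].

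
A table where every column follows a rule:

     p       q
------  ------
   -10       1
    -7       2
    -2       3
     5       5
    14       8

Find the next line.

25  13

Column p: -10, -7, -2, 5, 14 → 25 (differences are 3, 5, 7, … (increasing by 2 each time)).
Column q: each term is the sum of the two before it; 1, 2, 3, 5, 8 → 13.
Putting it together: 25  13.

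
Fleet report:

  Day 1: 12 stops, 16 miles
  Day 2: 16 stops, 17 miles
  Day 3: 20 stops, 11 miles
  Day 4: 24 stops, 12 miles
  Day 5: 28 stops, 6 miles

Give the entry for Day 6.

For the stops, +4 each step: 12, 16, 20, 24, 28 → 32.
For the miles, alternating steps +1, −6, +1, −6, …: 16, 17, 11, 12, 6 → 7.
So the next row is 32 stops, 7 miles.

32 stops, 7 miles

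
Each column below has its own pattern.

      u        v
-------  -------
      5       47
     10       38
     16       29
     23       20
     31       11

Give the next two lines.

40  2; 50  -7

Column u: differences are 5, 6, 7, … (increasing by 1 each time), so 5, 10, 16, 23, 31 → 40 → 50.
Column v: −9 each step; 47, 38, 29, 20, 11 → 2 → -7.
Putting the parts together: 40  2 and then 50  -7.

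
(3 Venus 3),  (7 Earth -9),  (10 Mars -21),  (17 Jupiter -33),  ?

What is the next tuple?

First slot: 3, 7, 10, 17 → 27 (each term is the sum of the two before it).
Planet: Venus, Earth, Mars, Jupiter → Saturn (runs through the planets Mercury→Neptune).
Third slot: 3, -9, -21, -33 → -45 (−12 each step).
Putting it together: (27 Saturn -45).

(27 Saturn -45)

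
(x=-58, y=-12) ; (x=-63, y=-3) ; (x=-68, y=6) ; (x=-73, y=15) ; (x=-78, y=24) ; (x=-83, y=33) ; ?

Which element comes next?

X: -58, -63, -68, -73, -78, -83 → -88 (−5 each step).
Y goes -12, -3, 6, 15, 24, 33 → 42 (+9 each step).
So the next element is (x=-88, y=42).

(x=-88, y=42)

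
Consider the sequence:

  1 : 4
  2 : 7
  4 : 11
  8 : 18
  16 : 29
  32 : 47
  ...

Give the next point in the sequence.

First coordinate: 1, 2, 4, 8, 16, 32 → 64 (×2 each step).
Second coordinate: each term is the sum of the two before it; 4, 7, 11, 18, 29, 47 → 76.
Putting it together: 64 : 76.

64 : 76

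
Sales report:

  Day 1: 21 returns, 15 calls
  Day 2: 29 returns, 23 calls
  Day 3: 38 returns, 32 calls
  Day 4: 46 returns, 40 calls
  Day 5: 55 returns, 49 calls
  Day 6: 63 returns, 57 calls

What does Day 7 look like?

72 returns, 66 calls

Returns — alternating steps +8, +9, +8, +9, …: 21, 29, 38, 46, 55, 63 → 72.
For the calls, always 6 less than the returns: 15, 23, 32, 40, 49, 57 → 66.
So the next line is 72 returns, 66 calls.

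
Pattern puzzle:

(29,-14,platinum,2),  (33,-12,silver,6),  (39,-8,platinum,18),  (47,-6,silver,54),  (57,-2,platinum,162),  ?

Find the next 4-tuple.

(69,0,silver,486)

First part goes 29, 33, 39, 47, 57 → 69 (differences are 4, 6, 8, … (increasing by 2 each time)).
Second part: alternating steps +2, +4, +2, +4, …, so -14, -12, -8, -6, -2 → 0.
Metal: platinum, silver, platinum, silver, platinum → silver (alternates platinum ↔ silver).
Fourth part goes 2, 6, 18, 54, 162 → 486 (×3 each step).
So the next 4-tuple is (69,0,silver,486).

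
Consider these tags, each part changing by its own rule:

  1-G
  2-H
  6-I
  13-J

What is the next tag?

First component: differences are 1, 4, 7, … (increasing by 3 each time); 1, 2, 6, 13 → 23.
Letter: letters move forward 1 place in the alphabet; G, H, I, J → K.
So the next tag is 23-K.

23-K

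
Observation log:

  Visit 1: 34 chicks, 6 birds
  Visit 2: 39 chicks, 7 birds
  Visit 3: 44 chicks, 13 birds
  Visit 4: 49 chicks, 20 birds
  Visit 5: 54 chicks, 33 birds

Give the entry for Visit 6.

Chicks: 34, 39, 44, 49, 54 → 59 (+5 each step).
Birds: 6, 7, 13, 20, 33 → 53 (each term is the sum of the two before it).
So the next row is 59 chicks, 53 birds.

59 chicks, 53 birds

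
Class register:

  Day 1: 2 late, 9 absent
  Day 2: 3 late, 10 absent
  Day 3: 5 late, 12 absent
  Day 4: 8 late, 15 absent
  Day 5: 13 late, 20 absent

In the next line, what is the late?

21

For the late, each term is the sum of the two before it: 2, 3, 5, 8, 13 → 21.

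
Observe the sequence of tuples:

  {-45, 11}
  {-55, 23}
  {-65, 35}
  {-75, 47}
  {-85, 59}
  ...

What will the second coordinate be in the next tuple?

71

First coordinate: −10 each step; -45, -55, -65, -75, -85 → -95.
Second coordinate goes 11, 23, 35, 47, 59 → 71 (+12 each step).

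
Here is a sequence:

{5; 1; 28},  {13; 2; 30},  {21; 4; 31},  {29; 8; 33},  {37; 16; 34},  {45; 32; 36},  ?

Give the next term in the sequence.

{53; 64; 37}

For the first part, +8 each step: 5, 13, 21, 29, 37, 45 → 53.
Second part: ×2 each step; 1, 2, 4, 8, 16, 32 → 64.
For the third part, alternating steps +2, +1, +2, +1, …: 28, 30, 31, 33, 34, 36 → 37.
Combining the parts gives {53; 64; 37}.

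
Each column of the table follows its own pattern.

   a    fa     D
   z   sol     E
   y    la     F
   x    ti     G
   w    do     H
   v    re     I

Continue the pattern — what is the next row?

First letter: letters move back 1 place in the alphabet, wrapping A→Z, so a, z, y, x, w, v → u.
Note goes fa, sol, la, ti, do, re → mi (runs through the solfège scale do→ti).
For the second letter, letters move forward 1 place in the alphabet: D, E, F, G, H, I → J.
Putting it together: u  mi  J.

u  mi  J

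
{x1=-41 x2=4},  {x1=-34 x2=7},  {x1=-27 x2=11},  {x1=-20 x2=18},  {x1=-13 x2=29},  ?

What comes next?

X1: +7 each step; -41, -34, -27, -20, -13 → -6.
For the x2, each term is the sum of the two before it: 4, 7, 11, 18, 29 → 47.
Putting it together: {x1=-6 x2=47}.

{x1=-6 x2=47}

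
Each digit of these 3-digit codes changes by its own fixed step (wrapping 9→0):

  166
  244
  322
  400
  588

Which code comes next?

First digit: +1 each step, mod 10, so 1, 2, 3, 4, 5 → 6.
For the second digit, −2 each step, mod 10: 6, 4, 2, 0, 8 → 6.
For the third digit, −2 each step, mod 10: 6, 4, 2, 0, 8 → 6.
Combining the parts gives 666.

666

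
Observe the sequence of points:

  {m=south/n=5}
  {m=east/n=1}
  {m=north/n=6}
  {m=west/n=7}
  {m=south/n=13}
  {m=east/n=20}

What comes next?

{m=north/n=33}

For the m, repeats south → east → north → west: south, east, north, west, south, east → north.
N: 5, 1, 6, 7, 13, 20 → 33 (each term is the sum of the two before it).
Combining the parts gives {m=north/n=33}.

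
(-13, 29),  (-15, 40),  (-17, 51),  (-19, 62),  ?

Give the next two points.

(-21, 73), (-23, 84)

First entry: -13, -15, -17, -19 → -21 → -23 (−2 each step).
Second entry goes 29, 40, 51, 62 → 73 → 84 (+11 each step).
So the next two points are (-21, 73) and (-23, 84).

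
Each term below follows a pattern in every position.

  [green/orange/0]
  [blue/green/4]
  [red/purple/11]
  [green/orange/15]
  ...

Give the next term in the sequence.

First colour goes green, blue, red, green → blue (repeats green → blue → red).
Second colour — repeats orange → green → purple: orange, green, purple, orange → green.
Third value: alternating steps +4, +7, +4, +7, …, so 0, 4, 11, 15 → 22.
Combining the parts gives [blue/green/22].

[blue/green/22]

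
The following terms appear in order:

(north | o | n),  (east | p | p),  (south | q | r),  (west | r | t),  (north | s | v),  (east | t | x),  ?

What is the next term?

(south | u | z)

Direction: north, east, south, west, north, east → south (repeats north → east → south → west).
First letter: letters move forward 1 place in the alphabet, so o, p, q, r, s, t → u.
Second letter — letters move forward 2 places in the alphabet: n, p, r, t, v, x → z.
Combining the parts gives (south | u | z).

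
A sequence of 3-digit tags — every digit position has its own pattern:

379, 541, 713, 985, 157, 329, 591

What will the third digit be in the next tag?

3

For the first digit, +2 each step, mod 10: 3, 5, 7, 9, 1, 3, 5 → 7.
Second digit — −3 each step, mod 10: 7, 4, 1, 8, 5, 2, 9 → 6.
Third digit goes 9, 1, 3, 5, 7, 9, 1 → 3 (+2 each step, mod 10).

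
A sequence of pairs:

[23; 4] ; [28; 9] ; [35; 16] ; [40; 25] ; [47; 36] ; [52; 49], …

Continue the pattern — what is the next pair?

First component: alternating steps +5, +7, +5, +7, …; 23, 28, 35, 40, 47, 52 → 59.
Second component: perfect squares: 2², 3², 4², …, so 4, 9, 16, 25, 36, 49 → 64.
Combining the parts gives [59; 64].

[59; 64]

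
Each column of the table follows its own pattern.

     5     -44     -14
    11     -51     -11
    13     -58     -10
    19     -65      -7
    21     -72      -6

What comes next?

27  -79  -3

First component: 5, 11, 13, 19, 21 → 27 (alternating steps +6, +2, +6, +2, …).
Second component: −7 each step, so -44, -51, -58, -65, -72 → -79.
Third component: alternating steps +3, +1, +3, +1, …; -14, -11, -10, -7, -6 → -3.
Combining the parts gives 27  -79  -3.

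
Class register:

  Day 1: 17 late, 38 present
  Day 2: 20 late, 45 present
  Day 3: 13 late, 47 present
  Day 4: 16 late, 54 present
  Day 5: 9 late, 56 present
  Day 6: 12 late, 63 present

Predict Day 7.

5 late, 65 present

Late goes 17, 20, 13, 16, 9, 12 → 5 (alternating steps +3, −7, +3, −7, …).
For the present, alternating steps +7, +2, +7, +2, …: 38, 45, 47, 54, 56, 63 → 65.
Combining the parts gives 5 late, 65 present.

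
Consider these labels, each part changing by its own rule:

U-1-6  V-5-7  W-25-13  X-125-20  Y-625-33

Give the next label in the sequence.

Z-3125-53

Letter: U, V, W, X, Y → Z (letters move forward 1 place in the alphabet).
Second component — ×5 each step: 1, 5, 25, 125, 625 → 3125.
Third component: 6, 7, 13, 20, 33 → 53 (each term is the sum of the two before it).
Putting it together: Z-3125-53.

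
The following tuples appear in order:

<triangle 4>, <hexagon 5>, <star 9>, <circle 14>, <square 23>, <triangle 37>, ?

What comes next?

Shape: repeats triangle → hexagon → star → circle → square; triangle, hexagon, star, circle, square, triangle → hexagon.
Second value: each term is the sum of the two before it; 4, 5, 9, 14, 23, 37 → 60.
Combining the parts gives <hexagon 60>.

<hexagon 60>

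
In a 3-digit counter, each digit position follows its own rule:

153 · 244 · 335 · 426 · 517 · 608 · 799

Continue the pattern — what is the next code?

First digit — +1 each step, mod 10: 1, 2, 3, 4, 5, 6, 7 → 8.
For the second digit, −1 each step, mod 10: 5, 4, 3, 2, 1, 0, 9 → 8.
Third digit: 3, 4, 5, 6, 7, 8, 9 → 0 (+1 each step, mod 10).
So the next code is 880.

880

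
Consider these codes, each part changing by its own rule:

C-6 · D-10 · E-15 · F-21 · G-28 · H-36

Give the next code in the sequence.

Letter — letters move forward 1 place in the alphabet: C, D, E, F, G, H → I.
Second component: 6, 10, 15, 21, 28, 36 → 45 (differences are 4, 5, 6, … (increasing by 1 each time)).
So the next code is I-45.

I-45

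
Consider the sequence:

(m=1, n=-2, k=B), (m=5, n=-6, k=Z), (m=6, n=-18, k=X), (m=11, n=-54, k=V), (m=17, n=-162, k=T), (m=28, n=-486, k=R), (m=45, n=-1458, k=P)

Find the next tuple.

(m=73, n=-4374, k=N)

M goes 1, 5, 6, 11, 17, 28, 45 → 73 (each term is the sum of the two before it).
N: ×3 each step, so -2, -6, -18, -54, -162, -486, -1458 → -4374.
K: letters move back 2 places in the alphabet, wrapping A→Z, so B, Z, X, V, T, R, P → N.
So the next tuple is (m=73, n=-4374, k=N).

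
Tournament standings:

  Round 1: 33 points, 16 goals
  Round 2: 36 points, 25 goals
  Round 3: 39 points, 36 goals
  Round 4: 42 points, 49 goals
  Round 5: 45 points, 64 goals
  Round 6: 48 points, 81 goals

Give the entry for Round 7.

Points: +3 each step; 33, 36, 39, 42, 45, 48 → 51.
Goals: perfect squares: 4², 5², 6², …; 16, 25, 36, 49, 64, 81 → 100.
So the next line is 51 points, 100 goals.

51 points, 100 goals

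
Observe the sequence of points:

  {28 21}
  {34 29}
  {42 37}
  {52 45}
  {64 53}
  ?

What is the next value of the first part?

78

First part: differences are 6, 8, 10, … (increasing by 2 each time), so 28, 34, 42, 52, 64 → 78.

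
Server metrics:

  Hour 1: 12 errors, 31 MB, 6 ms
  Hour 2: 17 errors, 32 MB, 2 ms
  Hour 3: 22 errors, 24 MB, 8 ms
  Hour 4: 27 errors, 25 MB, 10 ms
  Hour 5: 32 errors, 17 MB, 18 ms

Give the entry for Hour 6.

Errors: +5 each step; 12, 17, 22, 27, 32 → 37.
MB: alternating steps +1, −8, +1, −8, …; 31, 32, 24, 25, 17 → 18.
Ms: 6, 2, 8, 10, 18 → 28 (each term is the sum of the two before it).
Combining the parts gives 37 errors, 18 MB, 28 ms.

37 errors, 18 MB, 28 ms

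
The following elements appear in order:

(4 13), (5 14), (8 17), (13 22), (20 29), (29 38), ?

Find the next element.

(40 49)

First part: differences are 1, 3, 5, … (increasing by 2 each time); 4, 5, 8, 13, 20, 29 → 40.
Second part goes 13, 14, 17, 22, 29, 38 → 49 (always 9 more than the first part).
So the next element is (40 49).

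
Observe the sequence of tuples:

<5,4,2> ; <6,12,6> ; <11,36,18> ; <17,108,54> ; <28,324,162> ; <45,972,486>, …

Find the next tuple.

<73,2916,1458>

First part goes 5, 6, 11, 17, 28, 45 → 73 (each term is the sum of the two before it).
Second part: 4, 12, 36, 108, 324, 972 → 2916 (×3 each step).
Third part goes 2, 6, 18, 54, 162, 486 → 1458 (×3 each step).
Combining the parts gives <73,2916,1458>.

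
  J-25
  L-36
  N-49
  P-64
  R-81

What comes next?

T-100

Letter goes J, L, N, P, R → T (letters move forward 2 places in the alphabet).
Second component: perfect squares: 5², 6², 7², …; 25, 36, 49, 64, 81 → 100.
Combining the parts gives T-100.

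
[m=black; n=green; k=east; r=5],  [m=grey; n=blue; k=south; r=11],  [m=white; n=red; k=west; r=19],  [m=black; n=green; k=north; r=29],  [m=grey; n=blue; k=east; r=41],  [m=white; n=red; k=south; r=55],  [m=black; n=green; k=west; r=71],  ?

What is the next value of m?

M — repeats black → grey → white: black, grey, white, black, grey, white, black → grey.
N: repeats green → blue → red, so green, blue, red, green, blue, red, green → blue.
K: repeats east → south → west → north, so east, south, west, north, east, south, west → north.
R: differences are 6, 8, 10, … (increasing by 2 each time); 5, 11, 19, 29, 41, 55, 71 → 89.

grey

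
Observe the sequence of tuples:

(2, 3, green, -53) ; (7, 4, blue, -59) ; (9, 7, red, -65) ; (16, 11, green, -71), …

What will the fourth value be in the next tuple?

-77

Fourth value goes -53, -59, -65, -71 → -77 (−6 each step).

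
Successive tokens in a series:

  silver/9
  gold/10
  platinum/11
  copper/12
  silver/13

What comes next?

Metal: silver, gold, platinum, copper, silver → gold (repeats silver → gold → platinum → copper).
Second component: +1 each step, so 9, 10, 11, 12, 13 → 14.
So the next token is gold/14.

gold/14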